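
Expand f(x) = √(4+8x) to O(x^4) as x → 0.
2 + 2*x - x**2 + x**3 + O(x**4)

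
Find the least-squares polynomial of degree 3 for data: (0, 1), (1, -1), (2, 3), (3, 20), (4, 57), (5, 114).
11/9 + (-269/54)x + (47/36)x² + (91/108)x³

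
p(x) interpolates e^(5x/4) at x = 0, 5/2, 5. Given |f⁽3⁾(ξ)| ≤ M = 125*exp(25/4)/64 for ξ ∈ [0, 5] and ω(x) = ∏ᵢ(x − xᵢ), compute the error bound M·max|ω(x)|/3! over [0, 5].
15625*sqrt(3)*exp(25/4)/13824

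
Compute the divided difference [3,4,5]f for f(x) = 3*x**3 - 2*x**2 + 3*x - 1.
34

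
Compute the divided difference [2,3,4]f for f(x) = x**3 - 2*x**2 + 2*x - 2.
7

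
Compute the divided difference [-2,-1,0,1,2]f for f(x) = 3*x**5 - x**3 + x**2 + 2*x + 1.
0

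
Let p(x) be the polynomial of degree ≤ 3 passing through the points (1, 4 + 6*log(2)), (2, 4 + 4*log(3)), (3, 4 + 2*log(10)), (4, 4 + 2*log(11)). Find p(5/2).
4 + log(45*11**(7/8)*2**(3/4)*3**(1/4)*5**(1/8)/11)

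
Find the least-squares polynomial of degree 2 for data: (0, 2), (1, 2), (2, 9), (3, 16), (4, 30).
9/5 - x + (2)x²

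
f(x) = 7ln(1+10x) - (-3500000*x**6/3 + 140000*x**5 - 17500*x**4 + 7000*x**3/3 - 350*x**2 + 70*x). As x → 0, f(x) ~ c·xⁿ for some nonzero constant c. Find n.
7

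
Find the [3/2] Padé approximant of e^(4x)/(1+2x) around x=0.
(64*x**3/15 + 24*x**2/5 + 18*x/5 + 1)/(-12*x**2/5 + 8*x/5 + 1)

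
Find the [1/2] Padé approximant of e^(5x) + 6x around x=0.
(923*x/93 + 1)/(-125*x**2/186 - 100*x/93 + 1)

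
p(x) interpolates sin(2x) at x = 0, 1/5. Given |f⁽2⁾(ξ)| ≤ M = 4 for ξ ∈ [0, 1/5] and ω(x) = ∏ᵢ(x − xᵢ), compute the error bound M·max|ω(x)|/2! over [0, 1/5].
1/50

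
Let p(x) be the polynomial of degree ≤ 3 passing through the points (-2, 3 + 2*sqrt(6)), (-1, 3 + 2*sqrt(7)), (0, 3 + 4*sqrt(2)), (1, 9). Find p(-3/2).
-5*sqrt(2)/4 + 5*sqrt(6)/8 + 27/8 + 15*sqrt(7)/8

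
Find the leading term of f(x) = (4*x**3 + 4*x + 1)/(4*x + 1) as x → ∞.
x**2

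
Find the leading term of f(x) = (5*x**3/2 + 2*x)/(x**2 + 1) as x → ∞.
5*x/2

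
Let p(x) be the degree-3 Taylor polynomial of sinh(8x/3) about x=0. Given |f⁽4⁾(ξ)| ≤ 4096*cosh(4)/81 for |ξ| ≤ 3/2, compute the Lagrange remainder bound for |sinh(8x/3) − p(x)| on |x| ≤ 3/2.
32*cosh(4)/3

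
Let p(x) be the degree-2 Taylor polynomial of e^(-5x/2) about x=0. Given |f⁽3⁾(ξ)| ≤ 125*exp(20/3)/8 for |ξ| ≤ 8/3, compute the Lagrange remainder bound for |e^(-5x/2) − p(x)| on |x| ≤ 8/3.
4000*exp(20/3)/81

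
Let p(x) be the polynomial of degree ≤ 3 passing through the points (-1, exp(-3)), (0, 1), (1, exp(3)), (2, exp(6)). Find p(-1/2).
(5 + (-5*exp(3) + 15 + exp(6))*exp(3))*exp(-3)/16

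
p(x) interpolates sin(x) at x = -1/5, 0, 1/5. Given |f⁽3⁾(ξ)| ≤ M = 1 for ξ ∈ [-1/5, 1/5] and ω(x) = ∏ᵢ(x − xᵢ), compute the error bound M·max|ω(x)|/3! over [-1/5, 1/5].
sqrt(3)/3375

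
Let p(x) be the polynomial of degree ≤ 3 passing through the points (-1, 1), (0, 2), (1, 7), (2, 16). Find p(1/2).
4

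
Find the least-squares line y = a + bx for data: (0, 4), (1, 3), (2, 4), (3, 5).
a = 17/5, b = 2/5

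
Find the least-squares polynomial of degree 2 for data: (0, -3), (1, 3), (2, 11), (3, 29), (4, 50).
-94/35 + (62/35)x + (20/7)x²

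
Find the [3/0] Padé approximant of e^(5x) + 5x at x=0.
125*x**3/6 + 25*x**2/2 + 10*x + 1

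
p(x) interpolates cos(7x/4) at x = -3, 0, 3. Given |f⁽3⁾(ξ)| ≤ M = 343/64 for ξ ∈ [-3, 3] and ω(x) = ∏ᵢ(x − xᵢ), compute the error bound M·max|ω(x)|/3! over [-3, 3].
343*sqrt(3)/64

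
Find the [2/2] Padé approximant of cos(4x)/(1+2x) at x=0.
(-16*x**2/3 - 2*x/3 + 1)/(4*x**2/3 + 4*x/3 + 1)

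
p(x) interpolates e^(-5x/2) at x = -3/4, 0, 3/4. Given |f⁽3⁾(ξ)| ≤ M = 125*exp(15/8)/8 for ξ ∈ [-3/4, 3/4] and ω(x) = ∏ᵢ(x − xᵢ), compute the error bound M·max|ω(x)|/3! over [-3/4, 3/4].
125*sqrt(3)*exp(15/8)/512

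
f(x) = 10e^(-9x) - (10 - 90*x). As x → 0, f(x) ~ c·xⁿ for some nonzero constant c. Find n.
2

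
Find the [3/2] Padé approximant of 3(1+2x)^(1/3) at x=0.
(56*x**3/135 + 28*x**2/5 + 42*x/5 + 3)/(8*x**2/9 + 32*x/15 + 1)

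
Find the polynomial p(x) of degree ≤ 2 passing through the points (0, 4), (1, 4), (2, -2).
-3*x**2 + 3*x + 4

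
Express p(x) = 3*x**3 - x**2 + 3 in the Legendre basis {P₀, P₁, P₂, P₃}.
(8/3)P₀ + (9/5)P₁ + (-2/3)P₂ + (6/5)P₃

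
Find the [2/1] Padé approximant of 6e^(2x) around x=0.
(4*x**2 + 8*x + 6)/(1 - 2*x/3)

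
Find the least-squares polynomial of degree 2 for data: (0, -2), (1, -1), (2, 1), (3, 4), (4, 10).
-64/35 + (-17/70)x + (11/14)x²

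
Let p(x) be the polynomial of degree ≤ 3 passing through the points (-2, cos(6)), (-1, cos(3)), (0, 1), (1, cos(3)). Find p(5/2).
15*cos(3) - 189/16 - 35*cos(6)/16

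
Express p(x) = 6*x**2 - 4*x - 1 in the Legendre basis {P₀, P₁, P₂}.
P₀ + (-4)P₁ + (4)P₂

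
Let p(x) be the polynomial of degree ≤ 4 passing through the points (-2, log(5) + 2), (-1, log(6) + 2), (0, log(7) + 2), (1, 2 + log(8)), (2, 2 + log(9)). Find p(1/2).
2 + log(2*2**(1/4)*3**(49/64)*5**(3/128)*7**(45/64)/3)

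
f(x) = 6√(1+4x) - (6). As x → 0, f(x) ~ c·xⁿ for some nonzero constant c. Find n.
1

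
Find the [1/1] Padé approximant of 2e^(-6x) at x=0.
(2 - 6*x)/(3*x + 1)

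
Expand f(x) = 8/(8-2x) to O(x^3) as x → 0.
1 + x/4 + x**2/16 + O(x**3)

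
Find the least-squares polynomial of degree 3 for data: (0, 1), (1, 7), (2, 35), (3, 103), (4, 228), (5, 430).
17/18 + (1045/756)x + (451/252)x² + (163/54)x³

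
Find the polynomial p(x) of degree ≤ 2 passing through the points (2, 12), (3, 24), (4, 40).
2*x**2 + 2*x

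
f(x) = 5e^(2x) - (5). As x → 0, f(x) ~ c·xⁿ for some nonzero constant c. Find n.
1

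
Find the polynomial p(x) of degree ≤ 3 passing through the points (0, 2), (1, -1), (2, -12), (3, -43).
-2*x**3 + 2*x**2 - 3*x + 2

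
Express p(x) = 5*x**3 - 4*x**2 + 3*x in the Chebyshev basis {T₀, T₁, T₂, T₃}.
(-2)T₀ + (27/4)T₁ + (-2)T₂ + (5/4)T₃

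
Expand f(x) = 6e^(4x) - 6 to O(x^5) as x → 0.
24*x + 48*x**2 + 64*x**3 + 64*x**4 + O(x**5)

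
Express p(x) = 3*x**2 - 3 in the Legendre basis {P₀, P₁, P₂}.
(-2)P₀ + (2)P₂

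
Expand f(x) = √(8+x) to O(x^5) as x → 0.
2*sqrt(2) + sqrt(2)*x/8 - sqrt(2)*x**2/256 + sqrt(2)*x**3/4096 - 5*sqrt(2)*x**4/262144 + O(x**5)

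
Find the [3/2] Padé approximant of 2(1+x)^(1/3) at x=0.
(14*x**3/405 + 14*x**2/15 + 14*x/5 + 2)/(2*x**2/9 + 16*x/15 + 1)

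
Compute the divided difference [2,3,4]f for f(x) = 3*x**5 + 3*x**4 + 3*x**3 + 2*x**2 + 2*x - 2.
1049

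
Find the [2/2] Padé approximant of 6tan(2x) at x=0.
12*x/(1 - 4*x**2/3)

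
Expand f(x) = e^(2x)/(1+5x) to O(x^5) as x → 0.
1 - 3*x + 17*x**2 - 251*x**3/3 + 419*x**4 + O(x**5)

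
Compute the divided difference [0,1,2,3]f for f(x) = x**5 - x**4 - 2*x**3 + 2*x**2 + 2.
17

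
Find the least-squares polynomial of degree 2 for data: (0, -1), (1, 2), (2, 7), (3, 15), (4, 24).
-37/35 + (141/70)x + (15/14)x²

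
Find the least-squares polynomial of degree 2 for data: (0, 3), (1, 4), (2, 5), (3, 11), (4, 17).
22/7 + (-11/14)x + (15/14)x²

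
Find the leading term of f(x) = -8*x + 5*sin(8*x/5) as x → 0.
-256*x**3/75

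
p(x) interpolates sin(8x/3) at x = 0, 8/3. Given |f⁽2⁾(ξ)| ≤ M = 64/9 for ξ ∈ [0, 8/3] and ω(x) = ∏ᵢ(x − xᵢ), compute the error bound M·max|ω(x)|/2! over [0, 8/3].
512/81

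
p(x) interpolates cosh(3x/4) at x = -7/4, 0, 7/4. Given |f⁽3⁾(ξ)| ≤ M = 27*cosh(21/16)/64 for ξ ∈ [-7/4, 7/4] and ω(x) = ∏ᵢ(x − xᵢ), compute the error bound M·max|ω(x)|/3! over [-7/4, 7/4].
343*sqrt(3)*cosh(21/16)/4096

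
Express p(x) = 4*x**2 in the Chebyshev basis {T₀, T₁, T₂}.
(2)T₀ + (2)T₂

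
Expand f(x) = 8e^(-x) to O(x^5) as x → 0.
8 - 8*x + 4*x**2 - 4*x**3/3 + x**4/3 + O(x**5)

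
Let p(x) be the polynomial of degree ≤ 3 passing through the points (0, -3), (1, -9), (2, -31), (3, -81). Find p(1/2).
-19/4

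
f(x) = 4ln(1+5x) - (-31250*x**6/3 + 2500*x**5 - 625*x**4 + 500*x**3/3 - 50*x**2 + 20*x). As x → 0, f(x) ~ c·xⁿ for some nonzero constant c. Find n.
7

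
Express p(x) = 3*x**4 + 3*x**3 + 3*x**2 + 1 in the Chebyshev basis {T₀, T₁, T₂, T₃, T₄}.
(29/8)T₀ + (9/4)T₁ + (3)T₂ + (3/4)T₃ + (3/8)T₄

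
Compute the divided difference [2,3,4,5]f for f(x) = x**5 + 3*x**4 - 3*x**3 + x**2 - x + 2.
164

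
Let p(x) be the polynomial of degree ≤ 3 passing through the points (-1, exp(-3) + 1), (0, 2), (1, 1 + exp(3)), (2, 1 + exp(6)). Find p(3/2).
(1 + (11 + 15*exp(3) + 5*exp(6))*exp(3))*exp(-3)/16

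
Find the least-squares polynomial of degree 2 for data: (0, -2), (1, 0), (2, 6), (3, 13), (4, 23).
-76/35 + (101/70)x + (17/14)x²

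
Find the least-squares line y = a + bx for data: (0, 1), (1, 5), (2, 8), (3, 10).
a = 3/2, b = 3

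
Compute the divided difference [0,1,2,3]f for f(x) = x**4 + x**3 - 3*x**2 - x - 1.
7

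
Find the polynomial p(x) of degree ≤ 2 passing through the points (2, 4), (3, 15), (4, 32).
3*x**2 - 4*x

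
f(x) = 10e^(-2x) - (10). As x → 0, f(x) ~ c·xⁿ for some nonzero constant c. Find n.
1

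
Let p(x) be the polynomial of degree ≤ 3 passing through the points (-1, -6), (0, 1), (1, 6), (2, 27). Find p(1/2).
21/8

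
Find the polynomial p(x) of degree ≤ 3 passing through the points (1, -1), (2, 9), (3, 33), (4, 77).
x**3 + x**2 - 3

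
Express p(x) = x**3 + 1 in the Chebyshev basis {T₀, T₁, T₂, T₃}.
T₀ + (3/4)T₁ + (1/4)T₃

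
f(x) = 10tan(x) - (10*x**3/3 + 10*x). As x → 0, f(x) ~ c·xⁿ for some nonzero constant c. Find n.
5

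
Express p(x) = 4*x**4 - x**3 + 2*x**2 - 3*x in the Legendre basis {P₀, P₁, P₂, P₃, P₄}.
(22/15)P₀ + (-18/5)P₁ + (76/21)P₂ + (-2/5)P₃ + (32/35)P₄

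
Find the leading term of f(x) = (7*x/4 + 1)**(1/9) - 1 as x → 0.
7*x/36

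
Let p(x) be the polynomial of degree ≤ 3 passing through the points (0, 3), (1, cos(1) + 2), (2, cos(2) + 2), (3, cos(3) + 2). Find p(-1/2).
-35*cos(1)/16 + 21*cos(2)/16 - 5*cos(3)/16 + 67/16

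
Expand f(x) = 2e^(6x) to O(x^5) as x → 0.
2 + 12*x + 36*x**2 + 72*x**3 + 108*x**4 + O(x**5)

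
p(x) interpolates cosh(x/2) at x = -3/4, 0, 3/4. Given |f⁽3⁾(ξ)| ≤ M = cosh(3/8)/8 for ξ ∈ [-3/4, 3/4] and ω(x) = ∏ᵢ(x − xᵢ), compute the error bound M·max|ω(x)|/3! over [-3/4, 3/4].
sqrt(3)*cosh(3/8)/512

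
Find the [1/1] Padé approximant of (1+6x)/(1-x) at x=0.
(6*x + 1)/(1 - x)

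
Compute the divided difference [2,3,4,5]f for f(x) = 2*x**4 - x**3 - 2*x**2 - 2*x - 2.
27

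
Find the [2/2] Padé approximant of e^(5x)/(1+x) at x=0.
(175*x**2/132 + 20*x/11 + 1)/(205*x**2/132 - 24*x/11 + 1)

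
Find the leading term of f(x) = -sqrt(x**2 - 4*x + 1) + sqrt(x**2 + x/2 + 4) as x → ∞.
9/4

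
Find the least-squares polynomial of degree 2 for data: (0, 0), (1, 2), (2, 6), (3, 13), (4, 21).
-2/35 + (71/70)x + (15/14)x²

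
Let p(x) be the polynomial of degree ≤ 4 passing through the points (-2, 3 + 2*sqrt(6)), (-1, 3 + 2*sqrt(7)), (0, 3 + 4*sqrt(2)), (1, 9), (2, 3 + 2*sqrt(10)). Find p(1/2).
-5*sqrt(7)/16 - 5*sqrt(10)/64 + 3*sqrt(6)/64 + 45*sqrt(2)/16 + 93/16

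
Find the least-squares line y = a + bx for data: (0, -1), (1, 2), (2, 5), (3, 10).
a = -7/5, b = 18/5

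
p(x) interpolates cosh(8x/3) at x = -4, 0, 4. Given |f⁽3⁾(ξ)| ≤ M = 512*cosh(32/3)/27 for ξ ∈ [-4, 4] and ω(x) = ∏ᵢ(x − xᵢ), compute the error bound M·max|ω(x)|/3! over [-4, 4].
32768*sqrt(3)*cosh(32/3)/729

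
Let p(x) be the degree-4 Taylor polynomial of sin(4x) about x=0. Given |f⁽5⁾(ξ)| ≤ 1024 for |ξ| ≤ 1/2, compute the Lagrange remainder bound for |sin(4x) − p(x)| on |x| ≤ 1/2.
4/15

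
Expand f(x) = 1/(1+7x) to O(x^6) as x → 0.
1 - 7*x + 49*x**2 - 343*x**3 + 2401*x**4 - 16807*x**5 + O(x**6)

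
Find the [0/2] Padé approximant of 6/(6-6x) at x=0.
1/(1 - x)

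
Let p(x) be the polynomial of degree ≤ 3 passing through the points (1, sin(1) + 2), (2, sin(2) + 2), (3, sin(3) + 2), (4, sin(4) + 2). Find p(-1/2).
-189*sin(2)/16 + 135*sin(3)/16 - 35*sin(4)/16 + 2 + 105*sin(1)/16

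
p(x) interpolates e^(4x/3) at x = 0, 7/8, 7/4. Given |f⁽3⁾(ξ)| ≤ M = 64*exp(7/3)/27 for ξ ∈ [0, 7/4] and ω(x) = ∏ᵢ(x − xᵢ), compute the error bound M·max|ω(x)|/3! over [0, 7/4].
343*sqrt(3)*exp(7/3)/5832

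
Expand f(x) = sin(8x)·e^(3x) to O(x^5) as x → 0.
8*x + 24*x**2 - 148*x**3/3 - 220*x**4 + O(x**5)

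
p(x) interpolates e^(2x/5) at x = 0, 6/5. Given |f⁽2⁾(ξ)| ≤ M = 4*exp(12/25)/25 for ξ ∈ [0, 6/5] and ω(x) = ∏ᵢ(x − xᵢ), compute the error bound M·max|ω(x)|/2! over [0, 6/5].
18*exp(12/25)/625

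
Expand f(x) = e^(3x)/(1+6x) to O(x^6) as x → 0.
1 - 3*x + 45*x**2/2 - 261*x**3/2 + 6291*x**4/8 - 188649*x**5/40 + O(x**6)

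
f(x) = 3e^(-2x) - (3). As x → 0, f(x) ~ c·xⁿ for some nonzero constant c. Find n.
1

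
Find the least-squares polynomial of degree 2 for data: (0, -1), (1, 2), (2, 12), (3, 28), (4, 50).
-39/35 + (8/35)x + (22/7)x²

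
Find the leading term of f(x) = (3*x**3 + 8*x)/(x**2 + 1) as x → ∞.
3*x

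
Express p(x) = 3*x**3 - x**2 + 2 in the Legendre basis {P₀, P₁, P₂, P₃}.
(5/3)P₀ + (9/5)P₁ + (-2/3)P₂ + (6/5)P₃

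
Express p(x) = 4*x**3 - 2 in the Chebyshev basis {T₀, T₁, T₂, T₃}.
(-2)T₀ + (3)T₁ + T₃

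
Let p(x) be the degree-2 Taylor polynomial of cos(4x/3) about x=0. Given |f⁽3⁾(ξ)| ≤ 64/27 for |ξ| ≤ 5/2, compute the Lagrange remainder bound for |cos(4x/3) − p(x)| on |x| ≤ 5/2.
500/81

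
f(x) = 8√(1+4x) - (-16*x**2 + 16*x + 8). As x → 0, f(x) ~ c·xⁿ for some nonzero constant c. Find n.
3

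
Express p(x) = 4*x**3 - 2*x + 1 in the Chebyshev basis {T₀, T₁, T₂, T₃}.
T₀ + T₁ + T₃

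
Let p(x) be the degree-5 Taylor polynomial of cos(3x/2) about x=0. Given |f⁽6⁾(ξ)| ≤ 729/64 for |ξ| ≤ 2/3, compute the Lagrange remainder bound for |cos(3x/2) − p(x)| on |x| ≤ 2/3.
1/720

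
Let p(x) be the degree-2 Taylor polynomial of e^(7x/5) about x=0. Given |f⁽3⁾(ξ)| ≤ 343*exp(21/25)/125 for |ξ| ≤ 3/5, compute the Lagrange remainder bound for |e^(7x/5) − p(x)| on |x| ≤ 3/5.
3087*exp(21/25)/31250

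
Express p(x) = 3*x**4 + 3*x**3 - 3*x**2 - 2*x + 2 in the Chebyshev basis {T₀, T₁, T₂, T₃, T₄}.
(13/8)T₀ + (1/4)T₁ + (3/4)T₃ + (3/8)T₄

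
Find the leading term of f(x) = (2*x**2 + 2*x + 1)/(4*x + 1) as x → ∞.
x/2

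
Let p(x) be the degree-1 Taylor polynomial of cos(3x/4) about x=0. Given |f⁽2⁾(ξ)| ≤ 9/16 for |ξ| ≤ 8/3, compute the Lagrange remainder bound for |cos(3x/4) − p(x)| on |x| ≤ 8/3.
2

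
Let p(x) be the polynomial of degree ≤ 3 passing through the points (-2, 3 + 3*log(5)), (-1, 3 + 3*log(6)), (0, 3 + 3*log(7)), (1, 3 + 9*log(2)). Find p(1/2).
3 + log(98*2**(7/8)*3**(1/16)*5**(3/16)*7**(13/16)/3)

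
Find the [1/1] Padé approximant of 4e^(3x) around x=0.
(6*x + 4)/(1 - 3*x/2)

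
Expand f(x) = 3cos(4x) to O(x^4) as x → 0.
3 - 24*x**2 + O(x**4)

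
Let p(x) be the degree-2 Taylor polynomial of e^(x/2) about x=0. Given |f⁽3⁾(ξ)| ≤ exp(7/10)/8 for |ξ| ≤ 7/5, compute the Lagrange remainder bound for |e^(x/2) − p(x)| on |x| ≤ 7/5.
343*exp(7/10)/6000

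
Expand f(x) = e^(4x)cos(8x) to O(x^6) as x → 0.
1 + 4*x - 24*x**2 - 352*x**3/3 - 224*x**4/3 + 5248*x**5/15 + O(x**6)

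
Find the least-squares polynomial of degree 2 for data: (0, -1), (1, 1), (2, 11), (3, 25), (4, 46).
-6/5 + (-1/5)x + (3)x²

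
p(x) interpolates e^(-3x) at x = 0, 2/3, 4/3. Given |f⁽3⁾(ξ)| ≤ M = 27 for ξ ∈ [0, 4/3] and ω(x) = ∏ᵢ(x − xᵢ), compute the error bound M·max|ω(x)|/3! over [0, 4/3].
8*sqrt(3)/27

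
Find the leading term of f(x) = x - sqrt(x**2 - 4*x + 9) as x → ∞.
2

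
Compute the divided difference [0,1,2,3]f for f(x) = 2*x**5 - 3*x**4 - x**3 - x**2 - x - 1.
31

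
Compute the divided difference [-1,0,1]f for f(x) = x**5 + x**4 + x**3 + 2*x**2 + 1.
3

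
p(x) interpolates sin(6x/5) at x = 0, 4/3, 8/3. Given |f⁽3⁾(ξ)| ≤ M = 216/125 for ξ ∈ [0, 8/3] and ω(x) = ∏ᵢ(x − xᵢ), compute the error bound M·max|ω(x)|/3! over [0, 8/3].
512*sqrt(3)/3375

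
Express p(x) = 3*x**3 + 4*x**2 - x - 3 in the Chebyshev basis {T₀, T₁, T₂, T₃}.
-T₀ + (5/4)T₁ + (2)T₂ + (3/4)T₃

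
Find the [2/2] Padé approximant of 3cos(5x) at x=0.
(3 - 125*x**2/4)/(25*x**2/12 + 1)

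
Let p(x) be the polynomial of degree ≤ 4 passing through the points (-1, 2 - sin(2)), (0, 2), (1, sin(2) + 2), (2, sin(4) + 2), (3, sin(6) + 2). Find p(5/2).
35*sin(4)/32 - 65*sin(2)/128 + 35*sin(6)/128 + 2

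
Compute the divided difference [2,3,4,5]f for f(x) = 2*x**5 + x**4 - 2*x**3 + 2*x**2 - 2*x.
262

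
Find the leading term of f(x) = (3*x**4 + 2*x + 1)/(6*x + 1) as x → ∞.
x**3/2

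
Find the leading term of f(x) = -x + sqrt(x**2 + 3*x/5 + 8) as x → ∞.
3/10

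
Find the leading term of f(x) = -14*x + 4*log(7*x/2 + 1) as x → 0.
-49*x**2/2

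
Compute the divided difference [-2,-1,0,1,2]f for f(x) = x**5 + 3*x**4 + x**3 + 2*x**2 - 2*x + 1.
3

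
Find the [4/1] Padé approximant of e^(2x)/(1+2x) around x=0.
(106*x**4/135 + 56*x**3/45 + 2*x**2 + 88*x/45 + 1)/(88*x/45 + 1)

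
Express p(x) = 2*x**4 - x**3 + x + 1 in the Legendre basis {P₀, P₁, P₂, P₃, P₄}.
(7/5)P₀ + (2/5)P₁ + (8/7)P₂ + (-2/5)P₃ + (16/35)P₄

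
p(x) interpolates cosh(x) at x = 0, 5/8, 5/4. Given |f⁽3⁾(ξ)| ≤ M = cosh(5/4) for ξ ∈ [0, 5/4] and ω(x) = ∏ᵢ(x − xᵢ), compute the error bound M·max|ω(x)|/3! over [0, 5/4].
125*sqrt(3)*cosh(5/4)/13824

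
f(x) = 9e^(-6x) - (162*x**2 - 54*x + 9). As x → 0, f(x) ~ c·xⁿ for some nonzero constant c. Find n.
3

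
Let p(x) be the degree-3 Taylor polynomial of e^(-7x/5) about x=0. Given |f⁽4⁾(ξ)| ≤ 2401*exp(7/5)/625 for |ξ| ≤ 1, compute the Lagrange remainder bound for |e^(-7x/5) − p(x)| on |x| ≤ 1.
2401*exp(7/5)/15000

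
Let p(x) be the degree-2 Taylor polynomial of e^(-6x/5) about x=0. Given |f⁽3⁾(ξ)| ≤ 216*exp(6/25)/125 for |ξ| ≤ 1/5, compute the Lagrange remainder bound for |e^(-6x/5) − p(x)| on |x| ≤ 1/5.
36*exp(6/25)/15625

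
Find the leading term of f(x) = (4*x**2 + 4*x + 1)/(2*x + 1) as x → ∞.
2*x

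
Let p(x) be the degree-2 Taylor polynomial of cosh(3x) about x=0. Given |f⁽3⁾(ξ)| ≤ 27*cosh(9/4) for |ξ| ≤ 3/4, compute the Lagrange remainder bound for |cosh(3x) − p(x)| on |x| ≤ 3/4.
243*cosh(9/4)/128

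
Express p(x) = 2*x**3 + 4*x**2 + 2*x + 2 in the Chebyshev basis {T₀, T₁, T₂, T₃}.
(4)T₀ + (7/2)T₁ + (2)T₂ + (1/2)T₃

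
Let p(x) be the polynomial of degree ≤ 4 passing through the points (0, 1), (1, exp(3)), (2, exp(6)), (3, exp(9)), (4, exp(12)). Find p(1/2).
-5*exp(12)/128 - 35*exp(6)/64 + 35/128 + 35*exp(3)/32 + 7*exp(9)/32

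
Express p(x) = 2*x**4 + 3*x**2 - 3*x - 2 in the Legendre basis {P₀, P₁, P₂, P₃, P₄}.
(-3/5)P₀ + (-3)P₁ + (22/7)P₂ + (16/35)P₄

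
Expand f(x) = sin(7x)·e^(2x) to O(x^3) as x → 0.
7*x + 14*x**2 + O(x**3)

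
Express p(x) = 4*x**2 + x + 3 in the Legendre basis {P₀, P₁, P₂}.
(13/3)P₀ + P₁ + (8/3)P₂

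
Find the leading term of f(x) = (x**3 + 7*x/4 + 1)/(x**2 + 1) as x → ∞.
x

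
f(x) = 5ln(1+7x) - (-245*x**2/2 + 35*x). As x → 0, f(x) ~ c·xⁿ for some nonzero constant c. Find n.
3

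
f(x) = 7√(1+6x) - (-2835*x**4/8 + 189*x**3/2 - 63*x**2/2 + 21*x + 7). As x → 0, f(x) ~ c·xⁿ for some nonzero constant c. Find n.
5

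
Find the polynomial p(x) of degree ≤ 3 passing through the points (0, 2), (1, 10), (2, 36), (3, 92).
2*x**3 + 3*x**2 + 3*x + 2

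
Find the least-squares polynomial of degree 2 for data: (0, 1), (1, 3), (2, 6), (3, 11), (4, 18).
39/35 + (27/35)x + (6/7)x²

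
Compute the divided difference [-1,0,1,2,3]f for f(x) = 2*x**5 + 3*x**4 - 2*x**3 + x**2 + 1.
13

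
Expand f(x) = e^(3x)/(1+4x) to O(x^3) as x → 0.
1 - x + 17*x**2/2 + O(x**3)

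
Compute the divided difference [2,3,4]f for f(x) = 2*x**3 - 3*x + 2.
18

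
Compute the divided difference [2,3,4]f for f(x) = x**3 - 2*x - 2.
9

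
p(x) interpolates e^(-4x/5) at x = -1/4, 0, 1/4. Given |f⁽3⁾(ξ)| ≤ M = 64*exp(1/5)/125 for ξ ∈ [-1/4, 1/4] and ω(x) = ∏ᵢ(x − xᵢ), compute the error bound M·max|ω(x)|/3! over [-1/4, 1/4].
sqrt(3)*exp(1/5)/3375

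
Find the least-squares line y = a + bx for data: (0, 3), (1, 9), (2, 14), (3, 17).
a = 37/10, b = 47/10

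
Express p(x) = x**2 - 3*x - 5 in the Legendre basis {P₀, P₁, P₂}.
(-14/3)P₀ + (-3)P₁ + (2/3)P₂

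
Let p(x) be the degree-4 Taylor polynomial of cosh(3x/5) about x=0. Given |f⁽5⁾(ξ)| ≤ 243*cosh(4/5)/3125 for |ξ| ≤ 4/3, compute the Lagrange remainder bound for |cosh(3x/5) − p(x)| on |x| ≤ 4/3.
128*cosh(4/5)/46875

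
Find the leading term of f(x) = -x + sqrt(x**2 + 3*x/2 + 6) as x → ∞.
3/4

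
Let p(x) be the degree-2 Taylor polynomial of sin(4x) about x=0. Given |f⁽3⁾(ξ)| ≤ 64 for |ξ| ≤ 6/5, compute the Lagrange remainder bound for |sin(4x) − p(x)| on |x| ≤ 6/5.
2304/125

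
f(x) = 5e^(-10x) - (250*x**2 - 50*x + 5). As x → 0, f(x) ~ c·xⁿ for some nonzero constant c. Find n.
3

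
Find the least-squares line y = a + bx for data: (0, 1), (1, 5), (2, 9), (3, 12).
a = 6/5, b = 37/10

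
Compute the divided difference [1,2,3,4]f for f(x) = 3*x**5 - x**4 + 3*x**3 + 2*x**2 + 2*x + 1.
188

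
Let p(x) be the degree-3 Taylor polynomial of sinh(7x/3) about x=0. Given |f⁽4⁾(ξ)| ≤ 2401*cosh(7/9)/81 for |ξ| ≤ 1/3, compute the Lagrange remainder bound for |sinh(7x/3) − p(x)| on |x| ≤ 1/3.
2401*cosh(7/9)/157464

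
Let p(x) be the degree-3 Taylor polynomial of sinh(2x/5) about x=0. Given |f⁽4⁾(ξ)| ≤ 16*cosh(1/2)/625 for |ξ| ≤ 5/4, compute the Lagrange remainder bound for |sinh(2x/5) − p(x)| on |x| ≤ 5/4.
cosh(1/2)/384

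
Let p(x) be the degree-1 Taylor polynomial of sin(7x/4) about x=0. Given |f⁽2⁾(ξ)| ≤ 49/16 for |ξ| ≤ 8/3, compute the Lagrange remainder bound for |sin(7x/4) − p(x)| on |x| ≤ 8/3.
98/9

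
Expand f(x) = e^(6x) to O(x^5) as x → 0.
1 + 6*x + 18*x**2 + 36*x**3 + 54*x**4 + O(x**5)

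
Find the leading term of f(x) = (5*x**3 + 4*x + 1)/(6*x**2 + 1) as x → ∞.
5*x/6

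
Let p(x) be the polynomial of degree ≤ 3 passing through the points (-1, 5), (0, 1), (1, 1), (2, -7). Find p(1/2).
5/4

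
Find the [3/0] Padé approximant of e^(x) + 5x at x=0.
x**3/6 + x**2/2 + 6*x + 1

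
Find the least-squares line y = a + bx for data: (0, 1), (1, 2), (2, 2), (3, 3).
a = 11/10, b = 3/5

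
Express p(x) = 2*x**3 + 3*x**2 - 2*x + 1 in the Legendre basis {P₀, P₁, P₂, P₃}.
(2)P₀ + (-4/5)P₁ + (2)P₂ + (4/5)P₃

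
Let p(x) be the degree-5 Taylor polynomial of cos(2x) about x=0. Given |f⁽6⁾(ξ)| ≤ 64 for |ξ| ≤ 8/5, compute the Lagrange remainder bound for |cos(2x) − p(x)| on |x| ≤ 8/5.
1048576/703125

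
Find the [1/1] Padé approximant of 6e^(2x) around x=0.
(6*x + 6)/(1 - x)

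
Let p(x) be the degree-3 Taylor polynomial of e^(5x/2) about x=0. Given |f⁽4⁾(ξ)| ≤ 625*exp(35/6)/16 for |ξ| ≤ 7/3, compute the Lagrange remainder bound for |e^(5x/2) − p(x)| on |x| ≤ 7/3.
1500625*exp(35/6)/31104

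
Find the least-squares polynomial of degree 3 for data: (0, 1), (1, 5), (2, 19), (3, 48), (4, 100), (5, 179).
127/126 + (887/756)x + (116/63)x² + (109/108)x³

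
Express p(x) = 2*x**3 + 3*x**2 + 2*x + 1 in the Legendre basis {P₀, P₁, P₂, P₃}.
(2)P₀ + (16/5)P₁ + (2)P₂ + (4/5)P₃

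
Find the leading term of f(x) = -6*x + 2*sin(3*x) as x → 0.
-9*x**3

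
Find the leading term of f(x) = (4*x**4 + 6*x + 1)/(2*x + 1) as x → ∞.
2*x**3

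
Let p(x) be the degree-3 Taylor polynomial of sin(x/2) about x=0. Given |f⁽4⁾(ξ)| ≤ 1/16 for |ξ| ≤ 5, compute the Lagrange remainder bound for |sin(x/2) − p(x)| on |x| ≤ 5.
625/384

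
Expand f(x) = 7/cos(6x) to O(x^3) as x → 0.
7 + 126*x**2 + O(x**3)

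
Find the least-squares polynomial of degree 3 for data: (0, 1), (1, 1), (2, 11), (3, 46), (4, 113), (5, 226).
23/21 + (-323/126)x + (17/84)x² + (67/36)x³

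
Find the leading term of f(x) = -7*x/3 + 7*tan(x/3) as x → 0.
7*x**3/81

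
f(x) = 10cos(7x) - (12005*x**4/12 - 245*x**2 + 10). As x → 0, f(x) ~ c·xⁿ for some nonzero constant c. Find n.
6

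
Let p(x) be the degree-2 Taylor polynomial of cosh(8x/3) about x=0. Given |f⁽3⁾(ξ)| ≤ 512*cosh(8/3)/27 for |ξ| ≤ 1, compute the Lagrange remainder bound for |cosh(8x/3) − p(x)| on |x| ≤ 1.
256*cosh(8/3)/81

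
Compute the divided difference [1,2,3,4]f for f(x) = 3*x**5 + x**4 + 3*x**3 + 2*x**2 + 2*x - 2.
208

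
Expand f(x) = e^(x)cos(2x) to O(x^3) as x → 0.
1 + x - 3*x**2/2 + O(x**3)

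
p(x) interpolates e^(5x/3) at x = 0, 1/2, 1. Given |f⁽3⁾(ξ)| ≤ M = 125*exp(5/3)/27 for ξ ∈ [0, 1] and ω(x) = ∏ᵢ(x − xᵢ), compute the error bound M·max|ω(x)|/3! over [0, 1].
125*sqrt(3)*exp(5/3)/5832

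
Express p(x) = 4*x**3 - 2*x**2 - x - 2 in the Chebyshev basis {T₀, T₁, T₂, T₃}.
(-3)T₀ + (2)T₁ - T₂ + T₃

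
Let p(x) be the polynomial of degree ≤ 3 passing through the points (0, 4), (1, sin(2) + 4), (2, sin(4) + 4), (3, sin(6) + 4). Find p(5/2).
15*sin(4)/16 - 5*sin(2)/16 + 5*sin(6)/16 + 4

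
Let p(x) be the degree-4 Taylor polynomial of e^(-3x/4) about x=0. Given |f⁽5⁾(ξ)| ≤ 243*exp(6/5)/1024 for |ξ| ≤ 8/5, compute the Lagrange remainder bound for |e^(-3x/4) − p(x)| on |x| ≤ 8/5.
324*exp(6/5)/15625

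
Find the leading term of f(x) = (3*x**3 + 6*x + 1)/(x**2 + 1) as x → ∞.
3*x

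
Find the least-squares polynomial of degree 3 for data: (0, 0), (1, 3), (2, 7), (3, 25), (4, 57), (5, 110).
37/126 + (923/756)x + (-121/252)x² + (25/27)x³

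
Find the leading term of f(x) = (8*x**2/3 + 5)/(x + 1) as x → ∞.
8*x/3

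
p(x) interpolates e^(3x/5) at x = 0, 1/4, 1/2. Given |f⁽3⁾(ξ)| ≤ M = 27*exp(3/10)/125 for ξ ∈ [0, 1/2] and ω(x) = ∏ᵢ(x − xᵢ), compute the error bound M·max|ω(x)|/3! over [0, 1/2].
sqrt(3)*exp(3/10)/8000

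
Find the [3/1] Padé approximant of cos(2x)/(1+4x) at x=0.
(x**3/6 - 43*x**2/21 + x/84 + 1)/(337*x/84 + 1)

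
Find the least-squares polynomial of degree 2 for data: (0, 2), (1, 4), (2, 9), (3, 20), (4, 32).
67/35 + (6/35)x + (13/7)x²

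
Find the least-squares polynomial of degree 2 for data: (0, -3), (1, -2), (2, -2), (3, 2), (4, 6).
-97/35 + (-23/35)x + (5/7)x²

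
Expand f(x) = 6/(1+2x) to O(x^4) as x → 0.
6 - 12*x + 24*x**2 - 48*x**3 + O(x**4)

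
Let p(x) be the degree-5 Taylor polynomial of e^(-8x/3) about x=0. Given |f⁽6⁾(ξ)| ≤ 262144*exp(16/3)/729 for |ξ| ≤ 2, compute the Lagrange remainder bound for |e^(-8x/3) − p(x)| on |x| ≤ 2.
1048576*exp(16/3)/32805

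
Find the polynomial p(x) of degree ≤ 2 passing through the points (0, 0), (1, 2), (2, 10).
3*x**2 - x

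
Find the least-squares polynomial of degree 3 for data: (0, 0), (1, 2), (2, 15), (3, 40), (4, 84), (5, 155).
-17/63 + (311/378)x + (49/36)x² + (101/108)x³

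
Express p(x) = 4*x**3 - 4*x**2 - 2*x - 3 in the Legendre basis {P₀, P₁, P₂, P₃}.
(-13/3)P₀ + (2/5)P₁ + (-8/3)P₂ + (8/5)P₃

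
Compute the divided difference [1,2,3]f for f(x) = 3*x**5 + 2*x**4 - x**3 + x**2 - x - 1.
315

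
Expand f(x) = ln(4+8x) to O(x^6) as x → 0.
log(4) + 2*x - 2*x**2 + 8*x**3/3 - 4*x**4 + 32*x**5/5 + O(x**6)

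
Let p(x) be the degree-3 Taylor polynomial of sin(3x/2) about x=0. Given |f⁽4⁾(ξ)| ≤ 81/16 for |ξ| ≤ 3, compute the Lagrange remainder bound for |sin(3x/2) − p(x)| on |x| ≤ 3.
2187/128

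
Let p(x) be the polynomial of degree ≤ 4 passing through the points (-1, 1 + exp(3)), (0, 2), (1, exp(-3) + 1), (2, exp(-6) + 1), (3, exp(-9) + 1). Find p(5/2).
(-70*exp(6) + 35 + 140*exp(3) + (156 - 5*exp(3))*exp(9))*exp(-9)/128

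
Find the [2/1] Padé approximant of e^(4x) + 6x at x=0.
(-16*x**2/3 + 26*x/3 + 1)/(1 - 4*x/3)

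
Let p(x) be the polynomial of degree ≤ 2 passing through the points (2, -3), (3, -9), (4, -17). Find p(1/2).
9/4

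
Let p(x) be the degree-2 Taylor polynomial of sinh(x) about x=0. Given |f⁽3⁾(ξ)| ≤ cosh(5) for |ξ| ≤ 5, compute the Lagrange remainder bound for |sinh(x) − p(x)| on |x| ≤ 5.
125*cosh(5)/6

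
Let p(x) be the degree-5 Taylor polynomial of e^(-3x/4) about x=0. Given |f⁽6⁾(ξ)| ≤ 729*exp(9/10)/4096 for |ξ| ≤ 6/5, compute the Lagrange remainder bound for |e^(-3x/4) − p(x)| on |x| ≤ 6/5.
59049*exp(9/10)/80000000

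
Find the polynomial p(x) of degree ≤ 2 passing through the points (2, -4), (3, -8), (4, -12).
4 - 4*x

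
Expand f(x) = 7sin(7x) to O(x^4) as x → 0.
49*x - 2401*x**3/6 + O(x**4)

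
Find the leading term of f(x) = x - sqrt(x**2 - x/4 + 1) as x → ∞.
1/8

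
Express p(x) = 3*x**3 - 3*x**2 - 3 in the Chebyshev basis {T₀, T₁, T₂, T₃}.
(-9/2)T₀ + (9/4)T₁ + (-3/2)T₂ + (3/4)T₃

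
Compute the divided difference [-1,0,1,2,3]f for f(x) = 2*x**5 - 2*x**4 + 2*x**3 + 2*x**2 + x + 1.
8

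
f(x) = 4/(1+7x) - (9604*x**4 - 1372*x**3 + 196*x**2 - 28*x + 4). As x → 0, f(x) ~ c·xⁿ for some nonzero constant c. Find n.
5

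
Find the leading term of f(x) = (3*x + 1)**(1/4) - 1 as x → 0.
3*x/4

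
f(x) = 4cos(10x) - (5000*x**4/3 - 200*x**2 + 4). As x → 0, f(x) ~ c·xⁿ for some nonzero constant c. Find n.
6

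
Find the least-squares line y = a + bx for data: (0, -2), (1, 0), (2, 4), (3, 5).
a = -2, b = 5/2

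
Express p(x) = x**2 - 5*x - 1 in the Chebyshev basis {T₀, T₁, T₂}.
(-1/2)T₀ + (-5)T₁ + (1/2)T₂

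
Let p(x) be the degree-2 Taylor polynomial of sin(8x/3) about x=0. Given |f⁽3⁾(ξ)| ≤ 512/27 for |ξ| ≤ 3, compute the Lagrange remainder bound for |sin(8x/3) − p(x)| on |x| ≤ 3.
256/3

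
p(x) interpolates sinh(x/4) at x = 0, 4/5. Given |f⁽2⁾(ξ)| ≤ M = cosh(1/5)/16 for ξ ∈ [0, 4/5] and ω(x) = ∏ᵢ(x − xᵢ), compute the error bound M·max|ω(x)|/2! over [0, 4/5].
cosh(1/5)/200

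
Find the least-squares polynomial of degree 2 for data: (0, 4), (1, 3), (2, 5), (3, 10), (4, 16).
134/35 + (-123/70)x + (17/14)x²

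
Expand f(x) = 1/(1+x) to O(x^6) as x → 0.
1 - x + x**2 - x**3 + x**4 - x**5 + O(x**6)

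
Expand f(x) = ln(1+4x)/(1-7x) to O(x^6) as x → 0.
4*x + 20*x**2 + 484*x**3/3 + 3196*x**4/3 + 114932*x**5/15 + O(x**6)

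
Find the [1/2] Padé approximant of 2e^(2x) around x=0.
(4*x/3 + 2)/(2*x**2/3 - 4*x/3 + 1)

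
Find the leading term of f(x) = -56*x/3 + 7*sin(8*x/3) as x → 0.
-1792*x**3/81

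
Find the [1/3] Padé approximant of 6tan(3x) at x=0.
18*x/(1 - 3*x**2)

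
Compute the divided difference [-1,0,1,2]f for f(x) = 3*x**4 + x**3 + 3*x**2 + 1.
7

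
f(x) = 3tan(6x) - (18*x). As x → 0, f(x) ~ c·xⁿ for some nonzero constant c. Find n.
3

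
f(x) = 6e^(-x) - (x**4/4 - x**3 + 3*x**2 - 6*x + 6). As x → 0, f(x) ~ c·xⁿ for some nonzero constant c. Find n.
5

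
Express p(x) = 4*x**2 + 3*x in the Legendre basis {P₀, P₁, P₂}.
(4/3)P₀ + (3)P₁ + (8/3)P₂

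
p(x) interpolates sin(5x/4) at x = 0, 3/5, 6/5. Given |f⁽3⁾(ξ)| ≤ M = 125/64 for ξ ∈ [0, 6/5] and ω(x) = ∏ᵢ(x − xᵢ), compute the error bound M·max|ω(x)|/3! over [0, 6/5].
sqrt(3)/64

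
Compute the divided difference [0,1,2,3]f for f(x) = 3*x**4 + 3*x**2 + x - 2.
18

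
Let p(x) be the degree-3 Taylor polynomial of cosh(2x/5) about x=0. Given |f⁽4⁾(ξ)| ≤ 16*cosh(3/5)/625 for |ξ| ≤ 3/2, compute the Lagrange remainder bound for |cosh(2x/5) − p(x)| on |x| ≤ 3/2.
27*cosh(3/5)/5000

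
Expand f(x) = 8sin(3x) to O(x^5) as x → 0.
24*x - 36*x**3 + O(x**5)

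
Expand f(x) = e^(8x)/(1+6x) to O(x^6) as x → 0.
1 + 2*x + 20*x**2 - 104*x**3/3 + 1136*x**4/3 - 29984*x**5/15 + O(x**6)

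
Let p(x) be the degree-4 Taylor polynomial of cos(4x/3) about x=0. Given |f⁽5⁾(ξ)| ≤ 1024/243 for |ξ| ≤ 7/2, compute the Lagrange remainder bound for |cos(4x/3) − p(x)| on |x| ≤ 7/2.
67228/3645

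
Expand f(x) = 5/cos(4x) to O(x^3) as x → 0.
5 + 40*x**2 + O(x**3)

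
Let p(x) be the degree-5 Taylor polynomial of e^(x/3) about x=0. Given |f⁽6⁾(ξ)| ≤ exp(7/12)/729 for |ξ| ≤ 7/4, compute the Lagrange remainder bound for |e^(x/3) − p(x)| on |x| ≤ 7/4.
117649*exp(7/12)/2149908480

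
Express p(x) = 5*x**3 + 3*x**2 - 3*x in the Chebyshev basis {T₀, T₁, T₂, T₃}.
(3/2)T₀ + (3/4)T₁ + (3/2)T₂ + (5/4)T₃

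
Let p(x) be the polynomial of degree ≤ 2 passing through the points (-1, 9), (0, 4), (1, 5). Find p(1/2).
15/4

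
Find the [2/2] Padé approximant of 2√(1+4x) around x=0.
(10*x**2 + 10*x + 2)/(x**2 + 3*x + 1)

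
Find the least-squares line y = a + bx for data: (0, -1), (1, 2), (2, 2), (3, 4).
a = -1/2, b = 3/2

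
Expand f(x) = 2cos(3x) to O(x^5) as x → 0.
2 - 9*x**2 + 27*x**4/4 + O(x**5)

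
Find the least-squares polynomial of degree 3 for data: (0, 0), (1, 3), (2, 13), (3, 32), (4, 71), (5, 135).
-1/6 + (925/252)x + (-43/42)x² + (41/36)x³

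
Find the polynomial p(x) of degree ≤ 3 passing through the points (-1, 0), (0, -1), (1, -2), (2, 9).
2*x**3 - 3*x - 1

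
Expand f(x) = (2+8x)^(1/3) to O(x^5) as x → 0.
2**(1/3) + 4*2**(1/3)*x/3 - 16*2**(1/3)*x**2/9 + 320*2**(1/3)*x**3/81 - 2560*2**(1/3)*x**4/243 + O(x**5)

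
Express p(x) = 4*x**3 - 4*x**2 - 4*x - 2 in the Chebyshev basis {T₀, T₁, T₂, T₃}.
(-4)T₀ - T₁ + (-2)T₂ + T₃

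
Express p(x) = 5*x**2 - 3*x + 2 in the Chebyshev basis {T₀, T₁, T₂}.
(9/2)T₀ + (-3)T₁ + (5/2)T₂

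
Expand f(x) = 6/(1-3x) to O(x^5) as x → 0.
6 + 18*x + 54*x**2 + 162*x**3 + 486*x**4 + O(x**5)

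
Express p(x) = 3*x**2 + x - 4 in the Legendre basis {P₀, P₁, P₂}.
(-3)P₀ + P₁ + (2)P₂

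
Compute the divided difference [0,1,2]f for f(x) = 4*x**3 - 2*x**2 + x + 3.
10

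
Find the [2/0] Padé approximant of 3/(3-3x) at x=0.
x**2 + x + 1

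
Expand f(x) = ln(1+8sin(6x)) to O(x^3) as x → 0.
48*x - 1152*x**2 + O(x**3)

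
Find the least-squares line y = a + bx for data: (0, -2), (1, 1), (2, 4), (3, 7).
a = -2, b = 3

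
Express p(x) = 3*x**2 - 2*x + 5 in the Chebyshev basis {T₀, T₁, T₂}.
(13/2)T₀ + (-2)T₁ + (3/2)T₂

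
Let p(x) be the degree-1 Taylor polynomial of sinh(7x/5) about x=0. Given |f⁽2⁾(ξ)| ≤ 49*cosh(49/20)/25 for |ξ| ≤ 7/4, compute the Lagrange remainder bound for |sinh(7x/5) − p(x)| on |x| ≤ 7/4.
2401*cosh(49/20)/800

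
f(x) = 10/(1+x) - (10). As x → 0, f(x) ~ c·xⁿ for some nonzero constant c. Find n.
1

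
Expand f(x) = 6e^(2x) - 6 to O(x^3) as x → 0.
12*x + 12*x**2 + O(x**3)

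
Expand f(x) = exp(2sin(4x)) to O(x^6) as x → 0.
1 + 8*x + 32*x**2 + 64*x**3 - 5888*x**5/15 + O(x**6)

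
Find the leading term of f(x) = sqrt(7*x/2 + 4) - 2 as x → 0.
7*x/8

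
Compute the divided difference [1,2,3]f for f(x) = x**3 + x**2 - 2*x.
7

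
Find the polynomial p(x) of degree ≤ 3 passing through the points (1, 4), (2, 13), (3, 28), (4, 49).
3*x**2 + 1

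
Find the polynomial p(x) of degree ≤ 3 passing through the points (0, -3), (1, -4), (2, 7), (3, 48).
3*x**3 - 3*x**2 - x - 3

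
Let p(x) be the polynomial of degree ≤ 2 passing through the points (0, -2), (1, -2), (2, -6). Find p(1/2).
-3/2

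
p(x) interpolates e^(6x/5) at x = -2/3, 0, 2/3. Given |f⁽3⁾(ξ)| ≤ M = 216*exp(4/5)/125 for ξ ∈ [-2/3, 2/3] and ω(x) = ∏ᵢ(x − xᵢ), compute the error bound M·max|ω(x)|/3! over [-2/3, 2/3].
64*sqrt(3)*exp(4/5)/3375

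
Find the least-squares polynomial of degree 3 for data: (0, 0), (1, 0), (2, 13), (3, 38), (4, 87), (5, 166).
-41/126 + (-673/756)x + (11/9)x² + (121/108)x³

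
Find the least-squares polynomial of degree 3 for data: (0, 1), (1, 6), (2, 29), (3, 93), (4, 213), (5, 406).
79/63 + (-104/189)x + (94/63)x² + (80/27)x³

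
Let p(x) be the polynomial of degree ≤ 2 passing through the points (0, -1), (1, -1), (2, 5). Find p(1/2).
-7/4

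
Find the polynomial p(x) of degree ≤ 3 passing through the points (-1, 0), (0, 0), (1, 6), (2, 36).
3*x**3 + 3*x**2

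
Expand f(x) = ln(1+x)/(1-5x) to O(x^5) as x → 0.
x + 9*x**2/2 + 137*x**3/6 + 1367*x**4/12 + O(x**5)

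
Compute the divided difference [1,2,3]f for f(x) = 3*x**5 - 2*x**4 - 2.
220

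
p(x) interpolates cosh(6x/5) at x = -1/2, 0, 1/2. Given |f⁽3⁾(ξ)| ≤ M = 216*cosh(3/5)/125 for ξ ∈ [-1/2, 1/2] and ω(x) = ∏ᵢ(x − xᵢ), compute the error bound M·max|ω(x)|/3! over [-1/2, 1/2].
sqrt(3)*cosh(3/5)/125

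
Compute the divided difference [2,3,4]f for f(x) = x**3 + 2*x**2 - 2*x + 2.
11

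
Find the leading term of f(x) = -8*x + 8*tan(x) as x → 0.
8*x**3/3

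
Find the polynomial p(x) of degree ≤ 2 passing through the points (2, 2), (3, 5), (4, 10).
x**2 - 2*x + 2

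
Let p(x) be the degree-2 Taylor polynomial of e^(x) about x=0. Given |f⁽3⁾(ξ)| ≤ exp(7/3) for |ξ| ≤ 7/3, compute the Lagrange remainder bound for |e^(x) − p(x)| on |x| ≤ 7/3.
343*exp(7/3)/162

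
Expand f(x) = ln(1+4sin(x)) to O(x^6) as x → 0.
4*x - 8*x**2 + 62*x**3/3 - 184*x**4/3 + 1165*x**5/6 + O(x**6)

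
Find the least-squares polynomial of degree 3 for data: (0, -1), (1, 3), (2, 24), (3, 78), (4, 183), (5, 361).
-76/63 + (638/189)x + (-209/126)x² + (167/54)x³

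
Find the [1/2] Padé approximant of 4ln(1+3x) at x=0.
12*x/(-3*x**2/4 + 3*x/2 + 1)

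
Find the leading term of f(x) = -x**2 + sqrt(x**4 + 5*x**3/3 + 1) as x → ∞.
5*x/6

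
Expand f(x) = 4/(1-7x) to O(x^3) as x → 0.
4 + 28*x + 196*x**2 + O(x**3)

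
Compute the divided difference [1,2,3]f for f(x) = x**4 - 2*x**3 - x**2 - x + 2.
12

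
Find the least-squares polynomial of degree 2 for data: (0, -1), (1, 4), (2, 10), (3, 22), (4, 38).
-3/5 + (8/5)x + (2)x²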